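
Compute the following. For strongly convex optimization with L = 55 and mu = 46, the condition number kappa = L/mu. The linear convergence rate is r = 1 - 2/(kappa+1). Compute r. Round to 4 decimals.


Step 1: Compute the condition number.
kappa = L/mu = 55/46 = 1.1957
Step 2: Compute the convergence rate.
r = 1 - 2/(kappa + 1) = 1 - 2*mu/(L + mu) = (L - mu)/(L + mu) = 9/101 = 0.0891


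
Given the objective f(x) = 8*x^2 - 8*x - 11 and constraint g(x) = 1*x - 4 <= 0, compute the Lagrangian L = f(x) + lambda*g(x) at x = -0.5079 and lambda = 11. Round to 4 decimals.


Step 1: Evaluate f(x).
f(-0.5079) = 8*(-0.5079)^2 - 8*(-0.5079) - 11 = -4.8731
Step 2: Evaluate g(x).
g(-0.5079) = 1*-0.5079 - 4 = -4.5079
Step 3: Compute Lagrangian.
L = -4.8731 + 11*-4.5079 = -54.46


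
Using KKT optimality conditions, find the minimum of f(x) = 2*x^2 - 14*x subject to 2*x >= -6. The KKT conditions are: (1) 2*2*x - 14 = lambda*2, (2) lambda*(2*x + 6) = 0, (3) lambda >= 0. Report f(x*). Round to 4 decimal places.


Step 1: Try lambda = 0 (constraint inactive).
Stationarity: 2*2*x - 14 = 0
x* = 14/(2*2) = 3.5
Check constraint: 2*3.5 = 7.0 >= -6 -- satisfied.
Step 2: Compute optimal value.
f(x*) = 2*3.5^2 - 14*3.5 = -24.5


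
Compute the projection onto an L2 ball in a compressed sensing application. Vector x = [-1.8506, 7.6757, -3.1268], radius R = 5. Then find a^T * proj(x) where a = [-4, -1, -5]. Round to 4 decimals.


Step 1: Compute ||x|| (intermediates to 6 decimals).
||x|| = sqrt((-1.8506)^2 + 7.6757^2 + (-3.1268)^2) = 8.49223
Step 2: Project.
Since ||x|| > R, scale = R/||x|| = 5/8.49223 = 0.588774, proj(x) = scale * x
proj(x) = [-1.089585, 4.519253, -1.840979]
Step 3: Dot product.
a^T * proj(x) = -4*(-1.089585) - 1*4.519253 - 5*(-1.840979) = 9.044


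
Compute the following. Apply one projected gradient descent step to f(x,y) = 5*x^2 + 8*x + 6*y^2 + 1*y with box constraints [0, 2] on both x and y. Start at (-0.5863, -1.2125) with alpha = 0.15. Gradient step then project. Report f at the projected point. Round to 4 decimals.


Step 1: Compute gradient at (-0.5863, -1.2125).
grad_x = 2*5*-0.5863 + 8 = 2.137
grad_y = 2*6*-1.2125 + 1 = -13.55
Step 2: Gradient step.
x_raw = -0.5863 - 0.15*2.137 = -0.9069
y_raw = -1.2125 - 0.15*-13.55 = 0.82
Step 3: Project onto [0, 2].
x_proj = clip(-0.9069) = 0.0
y_proj = clip(0.82) = 0.82
Step 4: Evaluate f.
f(0.0, 0.82) = 4.8544


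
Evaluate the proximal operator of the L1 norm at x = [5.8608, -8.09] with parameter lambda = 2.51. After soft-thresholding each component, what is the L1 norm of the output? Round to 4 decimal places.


Soft-thresholding with lambda = 2.51:
prox(5.8608) = sign(5.8608)*max(|5.8608| - 2.51, 0) = 3.3508
prox(-8.09) = sign(-8.09)*max(|-8.09| - 2.51, 0) = -5.58
prox(x) = [3.3508, -5.58]
||prox(x)||_1 = 3.3508 + 5.58 = 8.9308


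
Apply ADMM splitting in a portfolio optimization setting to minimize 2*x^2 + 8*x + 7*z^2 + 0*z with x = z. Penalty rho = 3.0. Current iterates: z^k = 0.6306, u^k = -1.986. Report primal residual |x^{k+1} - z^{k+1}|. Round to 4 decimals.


ADMM iteration with rho = 3.0, z^k = 0.6306, u^k = -1.986
Step 1: x-update.
Minimize 2*x^2 + 8*x + (3.0/2)*(x - 0.6306 - 1.986)^2
FOC: (2*2 + 3.0)*x = -8 + 3.0*(0.6306 + 1.986)
x^{k+1} = -0.0215
Step 2: z-update.
Minimize 7*z^2 + 0*z + (3.0/2)*(-0.0215 - z - 1.986)^2
FOC: (2*7 + 3.0)*z = 0 + 3.0*(-0.0215 - 1.986)
z^{k+1} = -0.3543
Step 3: u-update.
u^{k+1} = -1.986 - 0.0215 + 0.3543 = -1.6532
Step 4: Primal residual = |-0.0215 + 0.3543| = 0.3328


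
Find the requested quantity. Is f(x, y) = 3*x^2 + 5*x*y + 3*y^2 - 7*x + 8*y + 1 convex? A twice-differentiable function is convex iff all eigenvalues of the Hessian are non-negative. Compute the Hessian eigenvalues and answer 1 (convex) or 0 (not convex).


The Hessian of f(x,y) = 3*x^2 + 5*x*y + 3*y^2 - 7*x + 8*y + 1 is:
H = [[6, 5], [5, 6]]
Trace = 6 + 6 = 12
Determinant = 6*6 - (5)^2 = 11
Discriminant = (12)^2 - 4*11 = 100.0
Eigenvalues: lambda_1 = 1.0, lambda_2 = 11.0
The function is convex.

1


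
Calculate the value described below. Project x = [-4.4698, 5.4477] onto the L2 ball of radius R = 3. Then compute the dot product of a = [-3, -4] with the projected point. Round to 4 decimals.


Step 1: Compute ||x|| (intermediates to 6 decimals).
||x|| = sqrt((-4.4698)^2 + 5.4477^2) = 7.04674
Step 2: Project.
Since ||x|| > R, scale = R/||x|| = 3/7.04674 = 0.425729, proj(x) = scale * x
proj(x) = [-1.902923, 2.319244]
Step 3: Dot product.
a^T * proj(x) = -3*(-1.902923) - 4*2.319244 = -3.5682


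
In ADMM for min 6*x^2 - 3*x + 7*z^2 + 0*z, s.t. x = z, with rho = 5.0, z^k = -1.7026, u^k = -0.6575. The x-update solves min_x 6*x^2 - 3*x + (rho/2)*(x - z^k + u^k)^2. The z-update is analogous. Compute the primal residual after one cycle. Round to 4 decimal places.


ADMM iteration with rho = 5.0, z^k = -1.7026, u^k = -0.6575
Step 1: x-update.
Minimize 6*x^2 - 3*x + (5.0/2)*(x + 1.7026 - 0.6575)^2
FOC: (2*6 + 5.0)*x = 3 + 5.0*(-1.7026 + 0.6575)
x^{k+1} = -0.1309
Step 2: z-update.
Minimize 7*z^2 + 0*z + (5.0/2)*(-0.1309 - z - 0.6575)^2
FOC: (2*7 + 5.0)*z = 0 + 5.0*(-0.1309 - 0.6575)
z^{k+1} = -0.2075
Step 3: u-update.
u^{k+1} = -0.6575 - 0.1309 + 0.2075 = -0.5809
Step 4: Primal residual = |-0.1309 + 0.2075| = 0.0766


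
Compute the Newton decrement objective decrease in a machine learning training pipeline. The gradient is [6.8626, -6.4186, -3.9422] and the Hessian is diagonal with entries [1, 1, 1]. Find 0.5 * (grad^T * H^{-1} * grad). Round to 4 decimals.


Step 1: H is diagonal, so H^(-1) * g = [6.8626, -6.4186, -3.9422].
Step 2: g^T H^(-1) g = sum_i g_i^2 / H_ii
  = (6.8626)^2/1 + (-6.4186)^2/1 + (-3.9422)^2/1
  = 47.0953 + 41.1984 + 15.5409 = 103.8346
Step 3: Objective decrease = 0.5 * g^T H^(-1) g = 51.9173


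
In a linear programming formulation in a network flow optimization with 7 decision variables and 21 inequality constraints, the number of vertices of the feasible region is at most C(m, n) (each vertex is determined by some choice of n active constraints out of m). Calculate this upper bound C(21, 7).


Each vertex corresponds to some choice of n active constraints out of m, so the number of vertices is at most C(m, n) = m! / (n!(m-n)!).
m = 21, n = 7
Numerator: 21 * 20 * 19 * 18 * 17 * 16 * 15
Denominator: 7! = 5040
C(21, 7) = 116280


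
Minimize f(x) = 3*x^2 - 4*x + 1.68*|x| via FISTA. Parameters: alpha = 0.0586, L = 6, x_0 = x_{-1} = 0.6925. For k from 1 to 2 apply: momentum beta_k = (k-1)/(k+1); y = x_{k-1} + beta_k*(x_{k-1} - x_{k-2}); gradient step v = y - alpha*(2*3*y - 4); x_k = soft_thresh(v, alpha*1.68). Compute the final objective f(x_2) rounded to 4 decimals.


FISTA on f(x) = 3*x^2 - 4*x + 1.68*|x|
L = 6, alpha = 0.0586
Iteration 1: beta = 0.0, y = 0.6925 + 0.0*(0.6925 - 0.6925) = 0.6925
  grad(y) = 0.155, v = y - alpha*grad = 0.6834
  prox(v) = soft_thresh(0.6834, 0.0984) = 0.585
Iteration 2: beta = 0.3333, y = 0.585 + 0.3333*(0.585 - 0.6925) = 0.5491
  grad(y) = -0.7052, v = y - alpha*grad = 0.5905
  prox(v) = soft_thresh(0.5905, 0.0984) = 0.492
f(x_2) = 3*0.492^2 - 4*0.492 + 1.68*|0.492| = -0.4152


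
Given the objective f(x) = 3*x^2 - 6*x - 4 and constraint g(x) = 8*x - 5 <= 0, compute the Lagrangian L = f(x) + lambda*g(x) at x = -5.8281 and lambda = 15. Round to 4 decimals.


Step 1: Evaluate f(x).
f(-5.8281) = 3*(-5.8281)^2 - 6*(-5.8281) - 4 = 132.8688
Step 2: Evaluate g(x).
g(-5.8281) = 8*-5.8281 - 5 = -51.6248
Step 3: Compute Lagrangian.
L = 132.8688 + 15*-51.6248 = -641.5032


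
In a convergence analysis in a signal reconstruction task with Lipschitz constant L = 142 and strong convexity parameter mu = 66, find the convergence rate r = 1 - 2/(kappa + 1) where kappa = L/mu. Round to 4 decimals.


Step 1: Compute the condition number.
kappa = L/mu = 142/66 = 2.1515
Step 2: Compute the convergence rate.
r = 1 - 2/(kappa + 1) = 1 - 2*mu/(L + mu) = (L - mu)/(L + mu) = 76/208 = 0.3654


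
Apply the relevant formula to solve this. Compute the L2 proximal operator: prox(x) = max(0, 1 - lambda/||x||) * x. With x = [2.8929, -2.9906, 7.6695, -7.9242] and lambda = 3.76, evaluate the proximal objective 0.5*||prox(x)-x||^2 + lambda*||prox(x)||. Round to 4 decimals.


Step 1: Compute ||x||.
||x|| = 11.7867
Step 2: Compute scaling factor.
scale = max(0, 1 - 3.76/11.7867) = 0.681
Step 3: prox(x) = [1.9701, -2.0366, 5.2229, -5.3964]
||prox(x)|| = 8.0267
Step 4: Proximal objective.
0.5*||prox-x||^2 = 7.0688
lambda*||prox|| = 30.1804
Total = 37.2493


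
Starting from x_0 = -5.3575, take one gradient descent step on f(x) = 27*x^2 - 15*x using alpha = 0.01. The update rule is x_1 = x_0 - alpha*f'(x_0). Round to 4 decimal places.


We compute the gradient at x_0 and apply the update.
f'(x) = 54*x - 15
f'(-5.3575) = 54*-5.3575 - 15 = -304.305
x_1 = -5.3575 - 0.01*-304.305 = -2.3145


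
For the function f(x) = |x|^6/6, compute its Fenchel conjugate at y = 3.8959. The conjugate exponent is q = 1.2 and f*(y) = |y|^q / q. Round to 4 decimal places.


The conjugate exponent q satisfies 1/p + 1/q = 1.
p = 6, so q = 6/(6 - 1) = 1.2
|y|^q = 3.8959^1.2 = 5.1136
f*(3.8959) = 5.1136 / 1.2 = 4.2614


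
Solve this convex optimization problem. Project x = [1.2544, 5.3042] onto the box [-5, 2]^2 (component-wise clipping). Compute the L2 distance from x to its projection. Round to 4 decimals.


Project each component onto [-5, 2].
clip(1.2544) = 1.2544, clip(5.3042) = 2.0
Projection = [1.2544, 2.0]
Squared diffs: [0.0, 10.9177]
Distance = sqrt(10.9177) = 3.3042


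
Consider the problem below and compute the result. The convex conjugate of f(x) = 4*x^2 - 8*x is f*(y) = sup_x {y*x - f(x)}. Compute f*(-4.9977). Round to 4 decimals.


f*(y) = sup_x {y*x - a*x^2 - b*x} = sup_x {(y-b)*x - a*x^2}
FOC: (y - b) - 2a*x = 0 => x* = (y - b)/(2a)
x* = (-4.9977 + 8)/(2*4) = 0.3753
f*(-4.9977) = (y-b)^2/(4a) = (-4.9977 + 8)^2/(4*4)
= 9.0138/16 = 0.5634


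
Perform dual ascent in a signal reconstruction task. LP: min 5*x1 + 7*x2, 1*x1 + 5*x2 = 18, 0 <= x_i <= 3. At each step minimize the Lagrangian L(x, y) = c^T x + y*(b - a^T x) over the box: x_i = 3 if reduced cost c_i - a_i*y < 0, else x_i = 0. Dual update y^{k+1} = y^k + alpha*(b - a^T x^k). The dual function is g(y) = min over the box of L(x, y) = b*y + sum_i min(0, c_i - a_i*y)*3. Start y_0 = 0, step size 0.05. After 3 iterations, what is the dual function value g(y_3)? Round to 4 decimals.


Dual ascent for LP: min 5*x1 + 7*x2, 1*x1 + 5*x2 = 18, 0 <= x_i <= 3
Step 1: y^k = 0.0, reduced costs: (5.0, 7.0)
  x^k = (0.0, 0.0), subgradient = b - a^T x = 18.0
  y^{k+1} = 0.0 + 0.05*18.0 = 0.9
Step 2: y^k = 0.9, reduced costs: (4.1, 2.5)
  x^k = (0.0, 0.0), subgradient = b - a^T x = 18.0
  y^{k+1} = 0.9 + 0.05*18.0 = 1.8
Step 3: y^k = 1.8, reduced costs: (3.2, -2.0)
  x^k = (0.0, 3.0), subgradient = b - a^T x = 3.0
  y^{k+1} = 1.8 + 0.05*3.0 = 1.95
Dual objective at y_3 = 1.95: reduced costs (3.05, -2.75), box minimizer x = (0.0, 3.0)
g(y_3) = b*y + (c1 - a1*y)*x1 + (c2 - a2*y)*x2 = 18*1.95 + 3.05*0.0 + (-2.75)*3.0 = 35.1 + 0.0 - 8.25 = 26.85


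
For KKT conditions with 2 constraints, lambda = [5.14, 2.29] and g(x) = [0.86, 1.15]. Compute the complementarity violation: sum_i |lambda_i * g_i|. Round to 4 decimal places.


KKT complementary slackness check:
lambda_1 * g_1 = 5.14 * 0.86 = 4.4204
lambda_2 * g_2 = 2.29 * 1.15 = 2.6335
Total violation = 4.4204 + 2.6335 = 7.0539


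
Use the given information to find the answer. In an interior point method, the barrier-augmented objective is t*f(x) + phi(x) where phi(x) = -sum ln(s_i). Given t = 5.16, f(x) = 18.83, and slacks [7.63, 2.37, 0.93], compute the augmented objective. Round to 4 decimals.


Step 1: Compute log-barrier.
ln values: [2.0321, 0.8629, -0.0726]
phi = -(2.0321 + 0.8629 - 0.0726) = -2.8224
Step 2: Compute augmented objective.
t*f(x) = 5.16*18.83 = 97.1628
Total = 97.1628 - 2.8224 = 94.3404


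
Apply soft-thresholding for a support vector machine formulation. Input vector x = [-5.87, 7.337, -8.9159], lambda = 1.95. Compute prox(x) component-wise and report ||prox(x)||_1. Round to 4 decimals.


Soft-thresholding with lambda = 1.95:
prox(-5.87) = sign(-5.87)*max(|-5.87| - 1.95, 0) = -3.92
prox(7.337) = sign(7.337)*max(|7.337| - 1.95, 0) = 5.387
prox(-8.9159) = sign(-8.9159)*max(|-8.9159| - 1.95, 0) = -6.9659
prox(x) = [-3.92, 5.387, -6.9659]
||prox(x)||_1 = 3.92 + 5.387 + 6.9659 = 16.2729


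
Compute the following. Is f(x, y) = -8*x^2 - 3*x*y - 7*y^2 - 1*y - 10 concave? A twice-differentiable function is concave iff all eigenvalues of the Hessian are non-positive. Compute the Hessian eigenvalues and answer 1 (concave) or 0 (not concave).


The Hessian of f(x,y) = -8*x^2 - 3*x*y - 7*y^2 - 1*y - 10 is:
H = [[-16, -3], [-3, -14]]
Trace = -16 - 14 = -30
Determinant = -16*-14 - (-3)^2 = 215
Discriminant = (-30)^2 - 4*215 = 40.0
Eigenvalues: lambda_1 = -18.1623, lambda_2 = -11.8377
The function is concave.

1


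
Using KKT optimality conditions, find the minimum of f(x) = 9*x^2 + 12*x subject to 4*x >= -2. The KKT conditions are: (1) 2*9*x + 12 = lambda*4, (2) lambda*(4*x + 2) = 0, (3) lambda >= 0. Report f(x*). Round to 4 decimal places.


Step 1: Try lambda = 0 (constraint inactive).
x_unc = -12/(2*9) = -0.6667
Check: 4*-0.6667 = -2.6668 < -2 -- violated!
Step 2: Constraint must be active: 4*x = -2
x* = -2/4 = -0.5
lambda = (2*9*(-0.5) + 12)/4 = 0.75
Step 3: Compute optimal value.
f(x*) = 9*(-0.5)^2 + 12*(-0.5) = -3.75


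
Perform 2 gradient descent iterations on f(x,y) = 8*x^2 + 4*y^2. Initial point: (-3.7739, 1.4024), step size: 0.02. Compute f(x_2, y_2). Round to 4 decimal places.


Gradient descent on f(x,y) = 8*x^2 + 4*y^2.
Starting point: (-3.7739, 1.4024), alpha = 0.02
Step 1: grad_x = 2*8*-3.7739 = -60.3824, grad_y = 2*4*1.4024 = 11.2192
  x_1 = -3.7739 - 0.02*-60.3824 = -2.5663
  y_1 = 1.4024 - 0.02*11.2192 = 1.178
Step 2: grad_x = 2*8*-2.5663 = -41.06, grad_y = 2*4*1.178 = 9.4241
  x_2 = -2.5663 - 0.02*-41.06 = -1.7451
  y_2 = 1.178 - 0.02*9.4241 = 0.9895
f(-1.7451, 0.9895) = 8*(-1.7451)^2 + 4*0.9895^2 = 28.2783


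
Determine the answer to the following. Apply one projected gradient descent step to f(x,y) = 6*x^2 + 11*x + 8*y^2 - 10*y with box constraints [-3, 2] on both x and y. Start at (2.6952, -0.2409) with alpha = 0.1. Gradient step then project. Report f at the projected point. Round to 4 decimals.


Step 1: Compute gradient at (2.6952, -0.2409).
grad_x = 2*6*2.6952 + 11 = 43.3424
grad_y = 2*8*-0.2409 - 10 = -13.8544
Step 2: Gradient step.
x_raw = 2.6952 - 0.1*43.3424 = -1.639
y_raw = -0.2409 - 0.1*-13.8544 = 1.1445
Step 3: Project onto [-3, 2].
x_proj = clip(-1.639) = -1.639
y_proj = clip(1.1445) = 1.1445
Step 4: Evaluate f.
f(-1.639, 1.1445) = -2.8764


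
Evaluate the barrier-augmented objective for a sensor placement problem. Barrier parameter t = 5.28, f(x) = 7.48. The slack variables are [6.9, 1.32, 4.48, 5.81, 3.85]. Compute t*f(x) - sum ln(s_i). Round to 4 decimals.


Step 1: Compute log-barrier.
ln values: [1.9315, 0.2776, 1.4996, 1.7596, 1.3481]
phi = -(1.9315 + 0.2776 + 1.4996 + 1.7596 + 1.3481) = -6.8164
Step 2: Compute augmented objective.
t*f(x) = 5.28*7.48 = 39.4944
Total = 39.4944 - 6.8164 = 32.678


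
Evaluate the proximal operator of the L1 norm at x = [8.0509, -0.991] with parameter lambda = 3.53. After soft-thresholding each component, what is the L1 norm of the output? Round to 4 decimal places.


Soft-thresholding with lambda = 3.53:
prox(8.0509) = sign(8.0509)*max(|8.0509| - 3.53, 0) = 4.5209
prox(-0.991) = sign(-0.991)*max(|-0.991| - 3.53, 0) = 0.0
prox(x) = [4.5209, 0.0]
||prox(x)||_1 = 4.5209 + 0.0 = 4.5209


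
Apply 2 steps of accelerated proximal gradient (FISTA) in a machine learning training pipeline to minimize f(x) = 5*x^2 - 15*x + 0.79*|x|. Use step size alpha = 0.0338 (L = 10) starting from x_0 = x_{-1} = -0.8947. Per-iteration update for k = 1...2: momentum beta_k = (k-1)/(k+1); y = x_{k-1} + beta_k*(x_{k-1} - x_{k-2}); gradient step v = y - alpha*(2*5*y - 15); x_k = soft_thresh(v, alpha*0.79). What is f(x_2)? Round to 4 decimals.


FISTA on f(x) = 5*x^2 - 15*x + 0.79*|x|
L = 10, alpha = 0.0338
Iteration 1: beta = 0.0, y = -0.8947 + 0.0*(-0.8947 + 0.8947) = -0.8947
  grad(y) = -23.947, v = y - alpha*grad = -0.0853
  prox(v) = soft_thresh(-0.0853, 0.0267) = -0.0586
Iteration 2: beta = 0.3333, y = -0.0586 + 0.3333*(-0.0586 + 0.8947) = 0.2201
  grad(y) = -12.7989, v = y - alpha*grad = 0.6527
  prox(v) = soft_thresh(0.6527, 0.0267) = 0.626
f(x_2) = 5*0.626^2 - 15*0.626 + 0.79*|0.626| = -6.9362


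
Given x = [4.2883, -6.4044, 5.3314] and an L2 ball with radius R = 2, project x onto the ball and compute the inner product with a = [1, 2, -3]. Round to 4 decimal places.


Step 1: Compute ||x|| (intermediates to 6 decimals).
||x|| = sqrt(4.2883^2 + (-6.4044)^2 + 5.3314^2) = 9.371749
Step 2: Project.
Since ||x|| > R, scale = R/||x|| = 2/9.371749 = 0.213407, proj(x) = scale * x
proj(x) = [0.915153, -1.366744, 1.137758]
Step 3: Dot product.
a^T * proj(x) = 1*0.915153 + 2*(-1.366744) - 3*1.137758 = -5.2316


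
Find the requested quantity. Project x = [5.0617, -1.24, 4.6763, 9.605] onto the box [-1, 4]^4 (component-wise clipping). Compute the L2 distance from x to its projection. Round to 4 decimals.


Project each component onto [-1, 4].
clip(5.0617) = 4.0, clip(-1.24) = -1.0, clip(4.6763) = 4.0, clip(9.605) = 4.0
Projection = [4.0, -1.0, 4.0, 4.0]
Squared diffs: [1.1272, 0.0576, 0.4574, 31.416]
Distance = sqrt(33.0582) = 5.7496


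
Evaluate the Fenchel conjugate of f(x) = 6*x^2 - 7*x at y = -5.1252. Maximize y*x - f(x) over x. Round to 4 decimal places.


f*(y) = sup_x {y*x - a*x^2 - b*x} = sup_x {(y-b)*x - a*x^2}
FOC: (y - b) - 2a*x = 0 => x* = (y - b)/(2a)
x* = (-5.1252 + 7)/(2*6) = 0.1562
f*(-5.1252) = (y-b)^2/(4a) = (-5.1252 + 7)^2/(4*6)
= 3.5149/24 = 0.1465


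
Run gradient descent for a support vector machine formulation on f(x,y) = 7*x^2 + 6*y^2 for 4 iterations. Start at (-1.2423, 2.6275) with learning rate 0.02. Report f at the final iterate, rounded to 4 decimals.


Gradient descent on f(x,y) = 7*x^2 + 6*y^2.
Starting point: (-1.2423, 2.6275), alpha = 0.02
Step 1: grad_x = 2*7*-1.2423 = -17.3922, grad_y = 2*6*2.6275 = 31.53
  x_1 = -1.2423 - 0.02*-17.3922 = -0.8945
  y_1 = 2.6275 - 0.02*31.53 = 1.9969
Step 2: grad_x = 2*7*-0.8945 = -12.5224, grad_y = 2*6*1.9969 = 23.9628
  x_2 = -0.8945 - 0.02*-12.5224 = -0.644
  y_2 = 1.9969 - 0.02*23.9628 = 1.5176
Step 3: grad_x = 2*7*-0.644 = -9.0161, grad_y = 2*6*1.5176 = 18.2117
  x_3 = -0.644 - 0.02*-9.0161 = -0.4637
  y_3 = 1.5176 - 0.02*18.2117 = 1.1534
Step 4: grad_x = 2*7*-0.4637 = -6.4916, grad_y = 2*6*1.1534 = 13.8409
  x_4 = -0.4637 - 0.02*-6.4916 = -0.3339
  y_4 = 1.1534 - 0.02*13.8409 = 0.8766
f(-0.3339, 0.8766) = 7*(-0.3339)^2 + 6*0.8766^2 = 5.3907


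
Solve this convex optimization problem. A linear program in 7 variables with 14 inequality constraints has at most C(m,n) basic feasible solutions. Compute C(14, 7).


Each vertex corresponds to some choice of n active constraints out of m, so the number of vertices is at most C(m, n) = m! / (n!(m-n)!).
m = 14, n = 7
Numerator: 14 * 13 * 12 * 11 * 10 * 9 * 8
Denominator: 7! = 5040
C(14, 7) = 3432


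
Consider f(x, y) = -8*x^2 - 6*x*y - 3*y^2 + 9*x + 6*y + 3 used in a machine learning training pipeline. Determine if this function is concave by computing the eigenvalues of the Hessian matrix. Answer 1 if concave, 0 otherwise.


The Hessian of f(x,y) = -8*x^2 - 6*x*y - 3*y^2 + 9*x + 6*y + 3 is:
H = [[-16, -6], [-6, -6]]
Trace = -16 - 6 = -22
Determinant = -16*-6 - (-6)^2 = 60
Discriminant = (-22)^2 - 4*60 = 244.0
Eigenvalues: lambda_1 = -18.8102, lambda_2 = -3.1898
The function is concave.

1


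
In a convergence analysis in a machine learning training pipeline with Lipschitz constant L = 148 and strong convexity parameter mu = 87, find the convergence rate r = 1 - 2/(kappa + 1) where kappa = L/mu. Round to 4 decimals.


Step 1: Compute the condition number.
kappa = L/mu = 148/87 = 1.7011
Step 2: Compute the convergence rate.
r = 1 - 2/(kappa + 1) = 1 - 2*mu/(L + mu) = (L - mu)/(L + mu) = 61/235 = 0.2596


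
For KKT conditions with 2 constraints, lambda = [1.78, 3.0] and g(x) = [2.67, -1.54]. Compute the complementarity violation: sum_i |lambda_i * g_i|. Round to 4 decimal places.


KKT complementary slackness check:
lambda_1 * g_1 = 1.78 * 2.67 = 4.7526
lambda_2 * g_2 = 3.0 * -1.54 = -4.62
Total violation = 4.7526 + 4.62 = 9.3726


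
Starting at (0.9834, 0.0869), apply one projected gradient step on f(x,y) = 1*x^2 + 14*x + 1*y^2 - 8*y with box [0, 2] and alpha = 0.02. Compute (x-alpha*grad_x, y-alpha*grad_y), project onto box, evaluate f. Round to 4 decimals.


Step 1: Compute gradient at (0.9834, 0.0869).
grad_x = 2*1*0.9834 + 14 = 15.9668
grad_y = 2*1*0.0869 - 8 = -7.8262
Step 2: Gradient step.
x_raw = 0.9834 - 0.02*15.9668 = 0.6641
y_raw = 0.0869 - 0.02*-7.8262 = 0.2434
Step 3: Project onto [0, 2].
x_proj = clip(0.6641) = 0.6641
y_proj = clip(0.2434) = 0.2434
Step 4: Evaluate f.
f(0.6641, 0.2434) = 7.8497


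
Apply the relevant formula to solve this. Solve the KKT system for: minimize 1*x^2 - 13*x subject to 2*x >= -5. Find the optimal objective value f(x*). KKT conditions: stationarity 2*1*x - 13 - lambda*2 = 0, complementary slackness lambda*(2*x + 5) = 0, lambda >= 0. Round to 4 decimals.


Step 1: Try lambda = 0 (constraint inactive).
Stationarity: 2*1*x - 13 = 0
x* = 13/(2*1) = 6.5
Check constraint: 2*6.5 = 13.0 >= -5 -- satisfied.
Step 2: Compute optimal value.
f(x*) = 1*6.5^2 - 13*6.5 = -42.25


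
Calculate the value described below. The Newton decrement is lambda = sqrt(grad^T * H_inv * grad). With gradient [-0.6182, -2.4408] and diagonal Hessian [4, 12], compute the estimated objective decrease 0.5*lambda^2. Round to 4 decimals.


Step 1: H is diagonal, so H^(-1) * g = [-0.1546, -0.2034].
Step 2: g^T H^(-1) g = sum_i g_i^2 / H_ii
  = (-0.6182)^2/4 + (-2.4408)^2/12
  = 0.0955 + 0.4965 = 0.592
Step 3: Objective decrease = 0.5 * g^T H^(-1) g = 0.296


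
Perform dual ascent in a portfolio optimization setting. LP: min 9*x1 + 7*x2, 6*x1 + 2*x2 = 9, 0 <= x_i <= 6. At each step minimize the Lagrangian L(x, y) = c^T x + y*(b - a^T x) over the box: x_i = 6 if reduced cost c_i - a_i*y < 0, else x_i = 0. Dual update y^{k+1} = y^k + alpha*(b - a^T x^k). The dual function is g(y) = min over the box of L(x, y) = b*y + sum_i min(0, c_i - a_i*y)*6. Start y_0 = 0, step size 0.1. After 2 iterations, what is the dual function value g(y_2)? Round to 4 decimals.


Dual ascent for LP: min 9*x1 + 7*x2, 6*x1 + 2*x2 = 9, 0 <= x_i <= 6
Step 1: y^k = 0.0, reduced costs: (9.0, 7.0)
  x^k = (0.0, 0.0), subgradient = b - a^T x = 9.0
  y^{k+1} = 0.0 + 0.1*9.0 = 0.9
Step 2: y^k = 0.9, reduced costs: (3.6, 5.2)
  x^k = (0.0, 0.0), subgradient = b - a^T x = 9.0
  y^{k+1} = 0.9 + 0.1*9.0 = 1.8
Dual objective at y_2 = 1.8: reduced costs (-1.8, 3.4), box minimizer x = (6.0, 0.0)
g(y_2) = b*y + (c1 - a1*y)*x1 + (c2 - a2*y)*x2 = 9*1.8 + (-1.8)*6.0 + 3.4*0.0 = 16.2 - 10.8 + 0.0 = 5.4


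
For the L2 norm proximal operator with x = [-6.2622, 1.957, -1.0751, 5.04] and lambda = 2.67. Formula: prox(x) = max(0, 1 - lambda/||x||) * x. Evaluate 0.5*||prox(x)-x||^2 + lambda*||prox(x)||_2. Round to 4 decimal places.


Step 1: Compute ||x||.
||x|| = 8.3428
Step 2: Compute scaling factor.
scale = max(0, 1 - 2.67/8.3428) = 0.68
Step 3: prox(x) = [-4.2581, 1.3307, -0.731, 3.427]
||prox(x)|| = 5.6728
Step 4: Proximal objective.
0.5*||prox-x||^2 = 3.5645
lambda*||prox|| = 15.1464
Total = 18.7108


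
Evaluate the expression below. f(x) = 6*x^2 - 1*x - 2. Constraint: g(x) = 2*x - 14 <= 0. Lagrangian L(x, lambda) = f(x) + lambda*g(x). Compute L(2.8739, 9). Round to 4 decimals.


Step 1: Evaluate f(x).
f(2.8739) = 6*2.8739^2 - 1*2.8739 - 2 = 44.6819
Step 2: Evaluate g(x).
g(2.8739) = 2*2.8739 - 14 = -8.2522
Step 3: Compute Lagrangian.
L = 44.6819 + 9*-8.2522 = -29.5879


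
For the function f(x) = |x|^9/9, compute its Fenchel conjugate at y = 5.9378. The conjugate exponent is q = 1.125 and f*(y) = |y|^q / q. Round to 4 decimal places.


The conjugate exponent q satisfies 1/p + 1/q = 1.
p = 9, so q = 9/(9 - 1) = 1.125
|y|^q = 5.9378^1.125 = 7.4187
f*(5.9378) = 7.4187 / 1.125 = 6.5944


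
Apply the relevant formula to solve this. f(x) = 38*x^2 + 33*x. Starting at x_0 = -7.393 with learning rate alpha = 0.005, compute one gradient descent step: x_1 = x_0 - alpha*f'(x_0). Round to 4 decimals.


We compute the gradient at x_0 and apply the update.
f'(x) = 76*x + 33
f'(-7.393) = 76*-7.393 + 33 = -528.868
x_1 = -7.393 - 0.005*-528.868 = -4.7487


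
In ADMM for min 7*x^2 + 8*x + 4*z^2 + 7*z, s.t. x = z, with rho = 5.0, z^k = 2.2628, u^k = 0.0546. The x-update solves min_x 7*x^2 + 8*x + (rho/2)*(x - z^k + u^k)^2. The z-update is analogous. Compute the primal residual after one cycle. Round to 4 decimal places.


ADMM iteration with rho = 5.0, z^k = 2.2628, u^k = 0.0546
Step 1: x-update.
Minimize 7*x^2 + 8*x + (5.0/2)*(x - 2.2628 + 0.0546)^2
FOC: (2*7 + 5.0)*x = -8 + 5.0*(2.2628 - 0.0546)
x^{k+1} = 0.1601
Step 2: z-update.
Minimize 4*z^2 + 7*z + (5.0/2)*(0.1601 - z + 0.0546)^2
FOC: (2*4 + 5.0)*z = -7 + 5.0*(0.1601 + 0.0546)
z^{k+1} = -0.4559
Step 3: u-update.
u^{k+1} = 0.0546 + 0.1601 + 0.4559 = 0.6706
Step 4: Primal residual = |0.1601 + 0.4559| = 0.616


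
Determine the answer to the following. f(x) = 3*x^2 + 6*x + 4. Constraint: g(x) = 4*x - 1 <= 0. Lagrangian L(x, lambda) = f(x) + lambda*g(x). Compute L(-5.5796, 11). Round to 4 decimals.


Step 1: Evaluate f(x).
f(-5.5796) = 3*(-5.5796)^2 + 6*(-5.5796) + 4 = 63.9182
Step 2: Evaluate g(x).
g(-5.5796) = 4*-5.5796 - 1 = -23.3184
Step 3: Compute Lagrangian.
L = 63.9182 + 11*-23.3184 = -192.5842


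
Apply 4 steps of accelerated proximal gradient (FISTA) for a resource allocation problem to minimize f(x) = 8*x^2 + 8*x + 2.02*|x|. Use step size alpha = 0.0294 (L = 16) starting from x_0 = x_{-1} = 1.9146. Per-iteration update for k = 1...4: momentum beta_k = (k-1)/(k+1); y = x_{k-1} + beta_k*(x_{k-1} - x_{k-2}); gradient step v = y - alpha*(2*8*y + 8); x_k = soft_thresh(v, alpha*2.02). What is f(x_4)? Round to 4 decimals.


FISTA on f(x) = 8*x^2 + 8*x + 2.02*|x|
L = 16, alpha = 0.0294
Iteration 1: beta = 0.0, y = 1.9146 + 0.0*(1.9146 - 1.9146) = 1.9146
  grad(y) = 38.6336, v = y - alpha*grad = 0.7788
  prox(v) = soft_thresh(0.7788, 0.0594) = 0.7194
Iteration 2: beta = 0.3333, y = 0.7194 + 0.3333*(0.7194 - 1.9146) = 0.321
  grad(y) = 13.1357, v = y - alpha*grad = -0.0652
  prox(v) = soft_thresh(-0.0652, 0.0594) = -0.0058
Iteration 3: beta = 0.5, y = -0.0058 + 0.5*(-0.0058 - 0.7194) = -0.3684
  grad(y) = 2.1052, v = y - alpha*grad = -0.4303
  prox(v) = soft_thresh(-0.4303, 0.0594) = -0.3709
Iteration 4: beta = 0.6, y = -0.3709 + 0.6*(-0.3709 + 0.0058) = -0.59
  grad(y) = -1.4399, v = y - alpha*grad = -0.5477
  prox(v) = soft_thresh(-0.5477, 0.0594) = -0.4883
f(x_4) = 8*(-0.4883)^2 + 8*(-0.4883) + 2.02*|-0.4883| = -1.0126


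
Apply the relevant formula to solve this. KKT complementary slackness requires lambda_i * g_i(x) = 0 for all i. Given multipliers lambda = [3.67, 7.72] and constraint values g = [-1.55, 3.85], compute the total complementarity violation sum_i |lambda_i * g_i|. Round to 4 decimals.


KKT complementary slackness check:
lambda_1 * g_1 = 3.67 * -1.55 = -5.6885
lambda_2 * g_2 = 7.72 * 3.85 = 29.722
Total violation = 5.6885 + 29.722 = 35.4105


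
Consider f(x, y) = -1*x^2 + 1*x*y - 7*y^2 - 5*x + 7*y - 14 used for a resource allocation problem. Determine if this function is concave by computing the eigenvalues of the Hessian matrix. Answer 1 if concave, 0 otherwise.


The Hessian of f(x,y) = -1*x^2 + 1*x*y - 7*y^2 - 5*x + 7*y - 14 is:
H = [[-2, 1], [1, -14]]
Trace = -2 - 14 = -16
Determinant = -2*-14 - (1)^2 = 27
Discriminant = (-16)^2 - 4*27 = 148.0
Eigenvalues: lambda_1 = -14.0828, lambda_2 = -1.9172
The function is concave.

1


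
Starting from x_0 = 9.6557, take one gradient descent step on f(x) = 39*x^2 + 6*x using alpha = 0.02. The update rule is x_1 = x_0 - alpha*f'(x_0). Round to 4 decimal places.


We compute the gradient at x_0 and apply the update.
f'(x) = 78*x + 6
f'(9.6557) = 78*9.6557 + 6 = 759.1446
x_1 = 9.6557 - 0.02*759.1446 = -5.5272


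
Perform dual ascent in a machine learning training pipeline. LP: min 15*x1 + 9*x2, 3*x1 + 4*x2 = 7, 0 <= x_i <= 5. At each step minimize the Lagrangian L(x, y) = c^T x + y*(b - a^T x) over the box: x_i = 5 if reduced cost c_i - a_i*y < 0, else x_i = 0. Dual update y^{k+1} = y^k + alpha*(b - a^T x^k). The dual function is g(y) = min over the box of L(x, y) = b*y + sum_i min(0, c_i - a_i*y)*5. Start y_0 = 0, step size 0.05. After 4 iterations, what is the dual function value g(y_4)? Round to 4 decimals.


Dual ascent for LP: min 15*x1 + 9*x2, 3*x1 + 4*x2 = 7, 0 <= x_i <= 5
Step 1: y^k = 0.0, reduced costs: (15.0, 9.0)
  x^k = (0.0, 0.0), subgradient = b - a^T x = 7.0
  y^{k+1} = 0.0 + 0.05*7.0 = 0.35
Step 2: y^k = 0.35, reduced costs: (13.95, 7.6)
  x^k = (0.0, 0.0), subgradient = b - a^T x = 7.0
  y^{k+1} = 0.35 + 0.05*7.0 = 0.7
Step 3: y^k = 0.7, reduced costs: (12.9, 6.2)
  x^k = (0.0, 0.0), subgradient = b - a^T x = 7.0
  y^{k+1} = 0.7 + 0.05*7.0 = 1.05
Step 4: y^k = 1.05, reduced costs: (11.85, 4.8)
  x^k = (0.0, 0.0), subgradient = b - a^T x = 7.0
  y^{k+1} = 1.05 + 0.05*7.0 = 1.4
Dual objective at y_4 = 1.4: reduced costs (10.8, 3.4), box minimizer x = (0.0, 0.0)
g(y_4) = b*y + (c1 - a1*y)*x1 + (c2 - a2*y)*x2 = 7*1.4 + 10.8*0.0 + 3.4*0.0 = 9.8 + 0.0 + 0.0 = 9.8


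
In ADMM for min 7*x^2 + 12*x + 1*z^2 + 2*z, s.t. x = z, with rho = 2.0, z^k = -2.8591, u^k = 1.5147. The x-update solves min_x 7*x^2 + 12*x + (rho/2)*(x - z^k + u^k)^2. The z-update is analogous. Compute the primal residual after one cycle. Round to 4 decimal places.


ADMM iteration with rho = 2.0, z^k = -2.8591, u^k = 1.5147
Step 1: x-update.
Minimize 7*x^2 + 12*x + (2.0/2)*(x + 2.8591 + 1.5147)^2
FOC: (2*7 + 2.0)*x = -12 + 2.0*(-2.8591 - 1.5147)
x^{k+1} = -1.2967
Step 2: z-update.
Minimize 1*z^2 + 2*z + (2.0/2)*(-1.2967 - z + 1.5147)^2
FOC: (2*1 + 2.0)*z = -2 + 2.0*(-1.2967 + 1.5147)
z^{k+1} = -0.391
Step 3: u-update.
u^{k+1} = 1.5147 - 1.2967 + 0.391 = 0.609
Step 4: Primal residual = |-1.2967 + 0.391| = 0.9057


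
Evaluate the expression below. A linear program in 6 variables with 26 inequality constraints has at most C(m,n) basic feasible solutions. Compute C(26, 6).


Each vertex corresponds to some choice of n active constraints out of m, so the number of vertices is at most C(m, n) = m! / (n!(m-n)!).
m = 26, n = 6
Numerator: 26 * 25 * 24 * 23 * 22 * 21
Denominator: 6! = 720
C(26, 6) = 230230


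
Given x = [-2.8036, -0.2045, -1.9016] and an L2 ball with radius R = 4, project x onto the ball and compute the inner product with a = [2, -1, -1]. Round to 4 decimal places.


Step 1: Compute ||x|| (intermediates to 6 decimals).
||x|| = sqrt((-2.8036)^2 + (-0.2045)^2 + (-1.9016)^2) = 3.393829
Step 2: Project.
Since ||x|| <= R, proj = x (no scaling needed).
proj(x) = [-2.8036, -0.2045, -1.9016]
Step 3: Dot product.
a^T * proj(x) = 2*(-2.8036) - 1*(-0.2045) - 1*(-1.9016) = -3.5011


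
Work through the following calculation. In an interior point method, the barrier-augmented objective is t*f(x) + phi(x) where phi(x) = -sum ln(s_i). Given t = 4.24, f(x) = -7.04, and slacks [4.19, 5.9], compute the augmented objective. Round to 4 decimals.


Step 1: Compute log-barrier.
ln values: [1.4327, 1.775]
phi = -(1.4327 + 1.775) = -3.2077
Step 2: Compute augmented objective.
t*f(x) = 4.24*-7.04 = -29.8496
Total = -29.8496 - 3.2077 = -33.0573


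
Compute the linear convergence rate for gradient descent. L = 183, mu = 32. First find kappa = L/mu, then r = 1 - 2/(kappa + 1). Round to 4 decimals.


Step 1: Compute the condition number.
kappa = L/mu = 183/32 = 5.7188
Step 2: Compute the convergence rate.
r = 1 - 2/(kappa + 1) = 1 - 2*mu/(L + mu) = (L - mu)/(L + mu) = 151/215 = 0.7023


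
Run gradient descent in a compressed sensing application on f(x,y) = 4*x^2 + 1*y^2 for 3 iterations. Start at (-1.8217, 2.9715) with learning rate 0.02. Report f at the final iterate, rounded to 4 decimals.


Gradient descent on f(x,y) = 4*x^2 + 1*y^2.
Starting point: (-1.8217, 2.9715), alpha = 0.02
Step 1: grad_x = 2*4*-1.8217 = -14.5736, grad_y = 2*1*2.9715 = 5.943
  x_1 = -1.8217 - 0.02*-14.5736 = -1.5302
  y_1 = 2.9715 - 0.02*5.943 = 2.8526
Step 2: grad_x = 2*4*-1.5302 = -12.2418, grad_y = 2*1*2.8526 = 5.7053
  x_2 = -1.5302 - 0.02*-12.2418 = -1.2854
  y_2 = 2.8526 - 0.02*5.7053 = 2.7385
Step 3: grad_x = 2*4*-1.2854 = -10.2831, grad_y = 2*1*2.7385 = 5.4771
  x_3 = -1.2854 - 0.02*-10.2831 = -1.0797
  y_3 = 2.7385 - 0.02*5.4771 = 2.629
f(-1.0797, 2.629) = 4*(-1.0797)^2 + 1*2.629^2 = 11.5749


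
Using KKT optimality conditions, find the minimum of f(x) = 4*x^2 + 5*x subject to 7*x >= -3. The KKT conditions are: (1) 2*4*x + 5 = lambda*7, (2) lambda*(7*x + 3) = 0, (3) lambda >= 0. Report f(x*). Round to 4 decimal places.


Step 1: Try lambda = 0 (constraint inactive).
x_unc = -5/(2*4) = -0.625
Check: 7*-0.625 = -4.375 < -3 -- violated!
Step 2: Constraint must be active: 7*x = -3
x* = -3/7 = -0.4286 (rounded; the exact value -3/7 is used below)
lambda = (2*4*(-3/7) + 5)/7 = 0.2245
Step 3: Compute optimal value.
f(x*) = 4*(-3/7)^2 + 5*(-3/7) = -1.4082


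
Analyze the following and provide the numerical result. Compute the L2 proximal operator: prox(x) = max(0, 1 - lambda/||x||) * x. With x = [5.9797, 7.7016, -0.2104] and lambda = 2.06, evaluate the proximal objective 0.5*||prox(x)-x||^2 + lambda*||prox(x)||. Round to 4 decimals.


Step 1: Compute ||x||.
||x|| = 9.7527
Step 2: Compute scaling factor.
scale = max(0, 1 - 2.06/9.7527) = 0.7888
Step 3: prox(x) = [4.7167, 6.0748, -0.166]
||prox(x)|| = 7.6927
Step 4: Proximal objective.
0.5*||prox-x||^2 = 2.1218
lambda*||prox|| = 15.847
Total = 17.9688


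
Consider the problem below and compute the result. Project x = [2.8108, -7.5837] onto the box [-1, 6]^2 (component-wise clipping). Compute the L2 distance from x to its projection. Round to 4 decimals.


Project each component onto [-1, 6].
clip(2.8108) = 2.8108, clip(-7.5837) = -1.0
Projection = [2.8108, -1.0]
Squared diffs: [0.0, 43.3451]
Distance = sqrt(43.3451) = 6.5837


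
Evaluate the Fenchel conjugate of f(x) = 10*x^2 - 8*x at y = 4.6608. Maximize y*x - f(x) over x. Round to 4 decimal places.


f*(y) = sup_x {y*x - a*x^2 - b*x} = sup_x {(y-b)*x - a*x^2}
FOC: (y - b) - 2a*x = 0 => x* = (y - b)/(2a)
x* = (4.6608 + 8)/(2*10) = 0.633
f*(4.6608) = (y-b)^2/(4a) = (4.6608 + 8)^2/(4*10)
= 160.2959/40 = 4.0074


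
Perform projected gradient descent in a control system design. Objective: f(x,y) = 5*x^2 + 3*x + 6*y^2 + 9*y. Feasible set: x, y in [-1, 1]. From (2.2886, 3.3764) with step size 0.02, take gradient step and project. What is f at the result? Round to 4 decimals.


Step 1: Compute gradient at (2.2886, 3.3764).
grad_x = 2*5*2.2886 + 3 = 25.886
grad_y = 2*6*3.3764 + 9 = 49.5168
Step 2: Gradient step.
x_raw = 2.2886 - 0.02*25.886 = 1.7709
y_raw = 3.3764 - 0.02*49.5168 = 2.3861
Step 3: Project onto [-1, 1].
x_proj = clip(1.7709) = 1.0
y_proj = clip(2.3861) = 1.0
Step 4: Evaluate f.
f(1.0, 1.0) = 23.0


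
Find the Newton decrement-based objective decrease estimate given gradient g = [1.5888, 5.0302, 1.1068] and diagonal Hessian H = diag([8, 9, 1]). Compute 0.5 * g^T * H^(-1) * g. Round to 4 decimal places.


Step 1: H is diagonal, so H^(-1) * g = [0.1986, 0.5589, 1.1068].
Step 2: g^T H^(-1) g = sum_i g_i^2 / H_ii
  = (1.5888)^2/8 + (5.0302)^2/9 + (1.1068)^2/1
  = 0.3155 + 2.8114 + 1.225 = 4.352
Step 3: Objective decrease = 0.5 * g^T H^(-1) g = 2.176


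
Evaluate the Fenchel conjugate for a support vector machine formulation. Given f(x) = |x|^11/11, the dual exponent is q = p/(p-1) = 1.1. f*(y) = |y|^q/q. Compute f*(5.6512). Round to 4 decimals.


The conjugate exponent q satisfies 1/p + 1/q = 1.
p = 11, so q = 11/(11 - 1) = 1.1
|y|^q = 5.6512^1.1 = 6.7198
f*(5.6512) = 6.7198 / 1.1 = 6.1089


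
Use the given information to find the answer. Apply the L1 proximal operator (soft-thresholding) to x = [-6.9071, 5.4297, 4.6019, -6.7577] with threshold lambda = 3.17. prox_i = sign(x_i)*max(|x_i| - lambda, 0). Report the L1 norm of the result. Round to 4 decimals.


Soft-thresholding with lambda = 3.17:
prox(-6.9071) = sign(-6.9071)*max(|-6.9071| - 3.17, 0) = -3.7371
prox(5.4297) = sign(5.4297)*max(|5.4297| - 3.17, 0) = 2.2597
prox(4.6019) = sign(4.6019)*max(|4.6019| - 3.17, 0) = 1.4319
prox(-6.7577) = sign(-6.7577)*max(|-6.7577| - 3.17, 0) = -3.5877
prox(x) = [-3.7371, 2.2597, 1.4319, -3.5877]
||prox(x)||_1 = 3.7371 + 2.2597 + 1.4319 + 3.5877 = 11.0164


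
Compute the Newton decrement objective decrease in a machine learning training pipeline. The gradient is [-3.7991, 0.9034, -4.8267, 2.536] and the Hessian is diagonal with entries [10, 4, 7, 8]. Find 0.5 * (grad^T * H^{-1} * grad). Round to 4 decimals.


Step 1: H is diagonal, so H^(-1) * g = [-0.3799, 0.2259, -0.6895, 0.317].
Step 2: g^T H^(-1) g = sum_i g_i^2 / H_ii
  = (-3.7991)^2/10 + (0.9034)^2/4 + (-4.8267)^2/7 + (2.536)^2/8
  = 1.4433 + 0.204 + 3.3281 + 0.8039 = 5.7794
Step 3: Objective decrease = 0.5 * g^T H^(-1) g = 2.8897


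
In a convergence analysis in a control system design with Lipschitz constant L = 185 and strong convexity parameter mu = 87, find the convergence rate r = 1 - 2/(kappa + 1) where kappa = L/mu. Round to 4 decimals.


Step 1: Compute the condition number.
kappa = L/mu = 185/87 = 2.1264
Step 2: Compute the convergence rate.
r = 1 - 2/(kappa + 1) = 1 - 2*mu/(L + mu) = (L - mu)/(L + mu) = 98/272 = 0.3603


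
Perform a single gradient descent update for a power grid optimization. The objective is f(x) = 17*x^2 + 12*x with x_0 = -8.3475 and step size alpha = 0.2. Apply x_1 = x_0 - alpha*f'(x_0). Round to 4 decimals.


We compute the gradient at x_0 and apply the update.
f'(x) = 34*x + 12
f'(-8.3475) = 34*-8.3475 + 12 = -271.815
x_1 = -8.3475 - 0.2*-271.815 = 46.0155


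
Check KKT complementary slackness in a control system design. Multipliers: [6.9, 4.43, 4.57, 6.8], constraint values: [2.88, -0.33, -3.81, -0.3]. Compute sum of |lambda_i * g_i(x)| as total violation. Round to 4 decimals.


KKT complementary slackness check:
lambda_1 * g_1 = 6.9 * 2.88 = 19.872
lambda_2 * g_2 = 4.43 * -0.33 = -1.4619
lambda_3 * g_3 = 4.57 * -3.81 = -17.4117
lambda_4 * g_4 = 6.8 * -0.3 = -2.04
Total violation = 19.872 + 1.4619 + 17.4117 + 2.04 = 40.7856


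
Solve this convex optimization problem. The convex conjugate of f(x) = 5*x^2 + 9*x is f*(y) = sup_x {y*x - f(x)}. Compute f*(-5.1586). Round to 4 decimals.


f*(y) = sup_x {y*x - a*x^2 - b*x} = sup_x {(y-b)*x - a*x^2}
FOC: (y - b) - 2a*x = 0 => x* = (y - b)/(2a)
x* = (-5.1586 - 9)/(2*5) = -1.4159
f*(-5.1586) = (y-b)^2/(4a) = (-5.1586 - 9)^2/(4*5)
= 200.466/20 = 10.0233


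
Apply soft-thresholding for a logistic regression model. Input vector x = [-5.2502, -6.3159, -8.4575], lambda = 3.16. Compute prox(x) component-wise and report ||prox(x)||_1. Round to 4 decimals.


Soft-thresholding with lambda = 3.16:
prox(-5.2502) = sign(-5.2502)*max(|-5.2502| - 3.16, 0) = -2.0902
prox(-6.3159) = sign(-6.3159)*max(|-6.3159| - 3.16, 0) = -3.1559
prox(-8.4575) = sign(-8.4575)*max(|-8.4575| - 3.16, 0) = -5.2975
prox(x) = [-2.0902, -3.1559, -5.2975]
||prox(x)||_1 = 2.0902 + 3.1559 + 5.2975 = 10.5436


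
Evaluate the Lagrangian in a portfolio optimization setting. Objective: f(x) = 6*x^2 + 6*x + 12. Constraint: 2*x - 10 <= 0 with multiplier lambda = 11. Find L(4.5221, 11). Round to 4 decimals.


Step 1: Evaluate f(x).
f(4.5221) = 6*4.5221^2 + 6*4.5221 + 12 = 161.8289
Step 2: Evaluate g(x).
g(4.5221) = 2*4.5221 - 10 = -0.9558
Step 3: Compute Lagrangian.
L = 161.8289 + 11*-0.9558 = 151.3151


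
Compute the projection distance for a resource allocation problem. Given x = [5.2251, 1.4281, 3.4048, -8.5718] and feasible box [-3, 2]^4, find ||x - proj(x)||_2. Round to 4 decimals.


Project each component onto [-3, 2].
clip(5.2251) = 2.0, clip(1.4281) = 1.4281, clip(3.4048) = 2.0, clip(-8.5718) = -3.0
Projection = [2.0, 1.4281, 2.0, -3.0]
Squared diffs: [10.4013, 0.0, 1.9735, 31.045]
Distance = sqrt(43.4198) = 6.5894
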